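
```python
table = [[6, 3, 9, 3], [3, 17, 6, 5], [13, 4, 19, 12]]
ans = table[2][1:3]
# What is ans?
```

table[2] = [13, 4, 19, 12]. table[2] has length 4. The slice table[2][1:3] selects indices [1, 2] (1->4, 2->19), giving [4, 19].

[4, 19]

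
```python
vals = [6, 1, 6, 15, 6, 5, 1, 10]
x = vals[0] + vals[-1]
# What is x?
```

vals has length 8. vals[0] = 6.
vals has length 8. Negative index -1 maps to positive index 8 + (-1) = 7. vals[7] = 10.
Sum: 6 + 10 = 16.

16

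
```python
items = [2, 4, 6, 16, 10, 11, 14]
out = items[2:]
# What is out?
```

items has length 7. The slice items[2:] selects indices [2, 3, 4, 5, 6] (2->6, 3->16, 4->10, 5->11, 6->14), giving [6, 16, 10, 11, 14].

[6, 16, 10, 11, 14]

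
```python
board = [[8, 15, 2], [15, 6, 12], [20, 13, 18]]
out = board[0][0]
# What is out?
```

board[0] = [8, 15, 2]. Taking column 0 of that row yields 8.

8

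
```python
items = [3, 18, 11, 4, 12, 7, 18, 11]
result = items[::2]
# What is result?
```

items has length 8. The slice items[::2] selects indices [0, 2, 4, 6] (0->3, 2->11, 4->12, 6->18), giving [3, 11, 12, 18].

[3, 11, 12, 18]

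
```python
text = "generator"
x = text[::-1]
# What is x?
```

text has length 9. The slice text[::-1] selects indices [8, 7, 6, 5, 4, 3, 2, 1, 0] (8->'r', 7->'o', 6->'t', 5->'a', 4->'r', 3->'e', 2->'n', 1->'e', 0->'g'), giving 'rotareneg'.

'rotareneg'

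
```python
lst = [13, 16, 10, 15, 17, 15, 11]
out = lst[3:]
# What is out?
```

lst has length 7. The slice lst[3:] selects indices [3, 4, 5, 6] (3->15, 4->17, 5->15, 6->11), giving [15, 17, 15, 11].

[15, 17, 15, 11]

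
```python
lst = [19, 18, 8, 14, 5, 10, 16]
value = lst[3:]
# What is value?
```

lst has length 7. The slice lst[3:] selects indices [3, 4, 5, 6] (3->14, 4->5, 5->10, 6->16), giving [14, 5, 10, 16].

[14, 5, 10, 16]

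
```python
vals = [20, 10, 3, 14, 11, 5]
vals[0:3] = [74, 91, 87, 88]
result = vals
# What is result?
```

vals starts as [20, 10, 3, 14, 11, 5] (length 6). The slice vals[0:3] covers indices [0, 1, 2] with values [20, 10, 3]. Replacing that slice with [74, 91, 87, 88] (different length) produces [74, 91, 87, 88, 14, 11, 5].

[74, 91, 87, 88, 14, 11, 5]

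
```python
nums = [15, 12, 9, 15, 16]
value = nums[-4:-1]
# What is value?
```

nums has length 5. The slice nums[-4:-1] selects indices [1, 2, 3] (1->12, 2->9, 3->15), giving [12, 9, 15].

[12, 9, 15]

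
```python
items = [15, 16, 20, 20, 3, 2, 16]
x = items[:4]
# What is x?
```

items has length 7. The slice items[:4] selects indices [0, 1, 2, 3] (0->15, 1->16, 2->20, 3->20), giving [15, 16, 20, 20].

[15, 16, 20, 20]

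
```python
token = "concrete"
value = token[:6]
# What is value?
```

token has length 8. The slice token[:6] selects indices [0, 1, 2, 3, 4, 5] (0->'c', 1->'o', 2->'n', 3->'c', 4->'r', 5->'e'), giving 'concre'.

'concre'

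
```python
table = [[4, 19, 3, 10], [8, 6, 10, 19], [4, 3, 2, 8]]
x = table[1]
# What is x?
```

table has 3 rows. Row 1 is [8, 6, 10, 19].

[8, 6, 10, 19]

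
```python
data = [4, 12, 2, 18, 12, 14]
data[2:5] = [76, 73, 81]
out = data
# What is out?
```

data starts as [4, 12, 2, 18, 12, 14] (length 6). The slice data[2:5] covers indices [2, 3, 4] with values [2, 18, 12]. Replacing that slice with [76, 73, 81] (same length) produces [4, 12, 76, 73, 81, 14].

[4, 12, 76, 73, 81, 14]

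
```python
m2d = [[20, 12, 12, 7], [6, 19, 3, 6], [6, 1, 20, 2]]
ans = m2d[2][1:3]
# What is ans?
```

m2d[2] = [6, 1, 20, 2]. m2d[2] has length 4. The slice m2d[2][1:3] selects indices [1, 2] (1->1, 2->20), giving [1, 20].

[1, 20]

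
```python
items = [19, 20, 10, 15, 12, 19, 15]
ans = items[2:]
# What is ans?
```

items has length 7. The slice items[2:] selects indices [2, 3, 4, 5, 6] (2->10, 3->15, 4->12, 5->19, 6->15), giving [10, 15, 12, 19, 15].

[10, 15, 12, 19, 15]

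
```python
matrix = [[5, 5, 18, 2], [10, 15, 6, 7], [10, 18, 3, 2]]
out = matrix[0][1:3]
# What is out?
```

matrix[0] = [5, 5, 18, 2]. matrix[0] has length 4. The slice matrix[0][1:3] selects indices [1, 2] (1->5, 2->18), giving [5, 18].

[5, 18]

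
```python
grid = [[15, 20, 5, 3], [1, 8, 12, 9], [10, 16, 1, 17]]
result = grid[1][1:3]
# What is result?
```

grid[1] = [1, 8, 12, 9]. grid[1] has length 4. The slice grid[1][1:3] selects indices [1, 2] (1->8, 2->12), giving [8, 12].

[8, 12]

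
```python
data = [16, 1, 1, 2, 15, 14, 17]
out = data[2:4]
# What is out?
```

data has length 7. The slice data[2:4] selects indices [2, 3] (2->1, 3->2), giving [1, 2].

[1, 2]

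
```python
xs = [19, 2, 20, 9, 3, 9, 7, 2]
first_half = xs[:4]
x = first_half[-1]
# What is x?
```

xs has length 8. The slice xs[:4] selects indices [0, 1, 2, 3] (0->19, 1->2, 2->20, 3->9), giving [19, 2, 20, 9]. So first_half = [19, 2, 20, 9]. Then first_half[-1] = 9.

9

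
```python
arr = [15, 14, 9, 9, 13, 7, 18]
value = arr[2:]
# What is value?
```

arr has length 7. The slice arr[2:] selects indices [2, 3, 4, 5, 6] (2->9, 3->9, 4->13, 5->7, 6->18), giving [9, 9, 13, 7, 18].

[9, 9, 13, 7, 18]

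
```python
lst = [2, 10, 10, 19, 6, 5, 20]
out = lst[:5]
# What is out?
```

lst has length 7. The slice lst[:5] selects indices [0, 1, 2, 3, 4] (0->2, 1->10, 2->10, 3->19, 4->6), giving [2, 10, 10, 19, 6].

[2, 10, 10, 19, 6]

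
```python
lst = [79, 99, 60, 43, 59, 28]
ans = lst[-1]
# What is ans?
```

lst has length 6. Negative index -1 maps to positive index 6 + (-1) = 5. lst[5] = 28.

28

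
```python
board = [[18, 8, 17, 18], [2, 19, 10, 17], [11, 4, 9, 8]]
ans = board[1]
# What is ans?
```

board has 3 rows. Row 1 is [2, 19, 10, 17].

[2, 19, 10, 17]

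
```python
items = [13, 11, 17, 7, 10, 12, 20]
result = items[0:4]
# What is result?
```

items has length 7. The slice items[0:4] selects indices [0, 1, 2, 3] (0->13, 1->11, 2->17, 3->7), giving [13, 11, 17, 7].

[13, 11, 17, 7]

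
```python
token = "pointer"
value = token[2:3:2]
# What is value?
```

token has length 7. The slice token[2:3:2] selects indices [2] (2->'i'), giving 'i'.

'i'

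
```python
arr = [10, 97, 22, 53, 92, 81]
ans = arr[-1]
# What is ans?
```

arr has length 6. Negative index -1 maps to positive index 6 + (-1) = 5. arr[5] = 81.

81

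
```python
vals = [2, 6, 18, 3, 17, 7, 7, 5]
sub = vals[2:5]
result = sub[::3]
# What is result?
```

vals has length 8. The slice vals[2:5] selects indices [2, 3, 4] (2->18, 3->3, 4->17), giving [18, 3, 17]. So sub = [18, 3, 17]. sub has length 3. The slice sub[::3] selects indices [0] (0->18), giving [18].

[18]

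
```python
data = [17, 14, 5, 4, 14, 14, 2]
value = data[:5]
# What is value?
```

data has length 7. The slice data[:5] selects indices [0, 1, 2, 3, 4] (0->17, 1->14, 2->5, 3->4, 4->14), giving [17, 14, 5, 4, 14].

[17, 14, 5, 4, 14]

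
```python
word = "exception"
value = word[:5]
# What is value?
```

word has length 9. The slice word[:5] selects indices [0, 1, 2, 3, 4] (0->'e', 1->'x', 2->'c', 3->'e', 4->'p'), giving 'excep'.

'excep'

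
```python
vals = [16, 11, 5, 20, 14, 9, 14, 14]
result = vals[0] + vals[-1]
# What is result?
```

vals has length 8. vals[0] = 16.
vals has length 8. Negative index -1 maps to positive index 8 + (-1) = 7. vals[7] = 14.
Sum: 16 + 14 = 30.

30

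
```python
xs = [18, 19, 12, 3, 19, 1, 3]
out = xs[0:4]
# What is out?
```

xs has length 7. The slice xs[0:4] selects indices [0, 1, 2, 3] (0->18, 1->19, 2->12, 3->3), giving [18, 19, 12, 3].

[18, 19, 12, 3]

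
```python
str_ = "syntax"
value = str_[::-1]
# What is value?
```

str_ has length 6. The slice str_[::-1] selects indices [5, 4, 3, 2, 1, 0] (5->'x', 4->'a', 3->'t', 2->'n', 1->'y', 0->'s'), giving 'xatnys'.

'xatnys'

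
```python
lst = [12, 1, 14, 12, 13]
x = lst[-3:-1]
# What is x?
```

lst has length 5. The slice lst[-3:-1] selects indices [2, 3] (2->14, 3->12), giving [14, 12].

[14, 12]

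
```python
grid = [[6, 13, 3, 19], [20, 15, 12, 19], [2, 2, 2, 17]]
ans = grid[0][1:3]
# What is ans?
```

grid[0] = [6, 13, 3, 19]. grid[0] has length 4. The slice grid[0][1:3] selects indices [1, 2] (1->13, 2->3), giving [13, 3].

[13, 3]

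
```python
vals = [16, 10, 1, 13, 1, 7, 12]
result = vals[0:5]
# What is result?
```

vals has length 7. The slice vals[0:5] selects indices [0, 1, 2, 3, 4] (0->16, 1->10, 2->1, 3->13, 4->1), giving [16, 10, 1, 13, 1].

[16, 10, 1, 13, 1]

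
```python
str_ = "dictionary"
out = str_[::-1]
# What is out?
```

str_ has length 10. The slice str_[::-1] selects indices [9, 8, 7, 6, 5, 4, 3, 2, 1, 0] (9->'y', 8->'r', 7->'a', 6->'n', 5->'o', 4->'i', 3->'t', 2->'c', 1->'i', 0->'d'), giving 'yranoitcid'.

'yranoitcid'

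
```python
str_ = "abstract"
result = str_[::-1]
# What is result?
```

str_ has length 8. The slice str_[::-1] selects indices [7, 6, 5, 4, 3, 2, 1, 0] (7->'t', 6->'c', 5->'a', 4->'r', 3->'t', 2->'s', 1->'b', 0->'a'), giving 'tcartsba'.

'tcartsba'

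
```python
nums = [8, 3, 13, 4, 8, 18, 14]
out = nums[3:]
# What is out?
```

nums has length 7. The slice nums[3:] selects indices [3, 4, 5, 6] (3->4, 4->8, 5->18, 6->14), giving [4, 8, 18, 14].

[4, 8, 18, 14]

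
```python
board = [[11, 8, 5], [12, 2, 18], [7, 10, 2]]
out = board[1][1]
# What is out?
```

board[1] = [12, 2, 18]. Taking column 1 of that row yields 2.

2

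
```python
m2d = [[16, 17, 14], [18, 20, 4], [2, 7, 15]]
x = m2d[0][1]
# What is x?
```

m2d[0] = [16, 17, 14]. Taking column 1 of that row yields 17.

17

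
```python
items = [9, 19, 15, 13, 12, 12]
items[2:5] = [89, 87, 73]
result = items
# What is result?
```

items starts as [9, 19, 15, 13, 12, 12] (length 6). The slice items[2:5] covers indices [2, 3, 4] with values [15, 13, 12]. Replacing that slice with [89, 87, 73] (same length) produces [9, 19, 89, 87, 73, 12].

[9, 19, 89, 87, 73, 12]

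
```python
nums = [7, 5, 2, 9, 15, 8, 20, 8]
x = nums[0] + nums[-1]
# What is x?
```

nums has length 8. nums[0] = 7.
nums has length 8. Negative index -1 maps to positive index 8 + (-1) = 7. nums[7] = 8.
Sum: 7 + 8 = 15.

15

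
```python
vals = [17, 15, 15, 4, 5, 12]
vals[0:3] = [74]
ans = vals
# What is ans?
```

vals starts as [17, 15, 15, 4, 5, 12] (length 6). The slice vals[0:3] covers indices [0, 1, 2] with values [17, 15, 15]. Replacing that slice with [74] (different length) produces [74, 4, 5, 12].

[74, 4, 5, 12]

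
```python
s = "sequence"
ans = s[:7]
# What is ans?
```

s has length 8. The slice s[:7] selects indices [0, 1, 2, 3, 4, 5, 6] (0->'s', 1->'e', 2->'q', 3->'u', 4->'e', 5->'n', 6->'c'), giving 'sequenc'.

'sequenc'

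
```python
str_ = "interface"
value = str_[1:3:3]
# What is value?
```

str_ has length 9. The slice str_[1:3:3] selects indices [1] (1->'n'), giving 'n'.

'n'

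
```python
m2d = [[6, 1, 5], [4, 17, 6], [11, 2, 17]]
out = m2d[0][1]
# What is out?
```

m2d[0] = [6, 1, 5]. Taking column 1 of that row yields 1.

1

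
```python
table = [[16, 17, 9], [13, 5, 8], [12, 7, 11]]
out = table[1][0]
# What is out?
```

table[1] = [13, 5, 8]. Taking column 0 of that row yields 13.

13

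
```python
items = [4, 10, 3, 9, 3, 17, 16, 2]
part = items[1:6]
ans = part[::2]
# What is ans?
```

items has length 8. The slice items[1:6] selects indices [1, 2, 3, 4, 5] (1->10, 2->3, 3->9, 4->3, 5->17), giving [10, 3, 9, 3, 17]. So part = [10, 3, 9, 3, 17]. part has length 5. The slice part[::2] selects indices [0, 2, 4] (0->10, 2->9, 4->17), giving [10, 9, 17].

[10, 9, 17]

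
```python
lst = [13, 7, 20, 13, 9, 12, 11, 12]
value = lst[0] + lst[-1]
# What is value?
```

lst has length 8. lst[0] = 13.
lst has length 8. Negative index -1 maps to positive index 8 + (-1) = 7. lst[7] = 12.
Sum: 13 + 12 = 25.

25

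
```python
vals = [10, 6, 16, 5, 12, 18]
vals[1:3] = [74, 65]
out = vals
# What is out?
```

vals starts as [10, 6, 16, 5, 12, 18] (length 6). The slice vals[1:3] covers indices [1, 2] with values [6, 16]. Replacing that slice with [74, 65] (same length) produces [10, 74, 65, 5, 12, 18].

[10, 74, 65, 5, 12, 18]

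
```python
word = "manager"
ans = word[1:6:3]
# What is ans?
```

word has length 7. The slice word[1:6:3] selects indices [1, 4] (1->'a', 4->'g'), giving 'ag'.

'ag'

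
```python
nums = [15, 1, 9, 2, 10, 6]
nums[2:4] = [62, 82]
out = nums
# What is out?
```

nums starts as [15, 1, 9, 2, 10, 6] (length 6). The slice nums[2:4] covers indices [2, 3] with values [9, 2]. Replacing that slice with [62, 82] (same length) produces [15, 1, 62, 82, 10, 6].

[15, 1, 62, 82, 10, 6]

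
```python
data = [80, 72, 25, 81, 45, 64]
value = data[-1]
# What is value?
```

data has length 6. Negative index -1 maps to positive index 6 + (-1) = 5. data[5] = 64.

64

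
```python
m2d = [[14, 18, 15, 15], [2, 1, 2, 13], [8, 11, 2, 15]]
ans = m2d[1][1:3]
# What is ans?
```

m2d[1] = [2, 1, 2, 13]. m2d[1] has length 4. The slice m2d[1][1:3] selects indices [1, 2] (1->1, 2->2), giving [1, 2].

[1, 2]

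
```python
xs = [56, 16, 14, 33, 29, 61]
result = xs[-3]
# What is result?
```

xs has length 6. Negative index -3 maps to positive index 6 + (-3) = 3. xs[3] = 33.

33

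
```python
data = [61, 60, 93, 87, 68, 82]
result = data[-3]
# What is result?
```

data has length 6. Negative index -3 maps to positive index 6 + (-3) = 3. data[3] = 87.

87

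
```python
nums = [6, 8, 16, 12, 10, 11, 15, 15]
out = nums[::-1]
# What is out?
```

nums has length 8. The slice nums[::-1] selects indices [7, 6, 5, 4, 3, 2, 1, 0] (7->15, 6->15, 5->11, 4->10, 3->12, 2->16, 1->8, 0->6), giving [15, 15, 11, 10, 12, 16, 8, 6].

[15, 15, 11, 10, 12, 16, 8, 6]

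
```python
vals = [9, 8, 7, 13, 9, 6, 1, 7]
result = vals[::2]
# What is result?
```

vals has length 8. The slice vals[::2] selects indices [0, 2, 4, 6] (0->9, 2->7, 4->9, 6->1), giving [9, 7, 9, 1].

[9, 7, 9, 1]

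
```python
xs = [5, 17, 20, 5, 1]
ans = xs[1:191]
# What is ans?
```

xs has length 5. The slice xs[1:191] selects indices [1, 2, 3, 4] (1->17, 2->20, 3->5, 4->1), giving [17, 20, 5, 1].

[17, 20, 5, 1]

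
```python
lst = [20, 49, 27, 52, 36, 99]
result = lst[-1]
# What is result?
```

lst has length 6. Negative index -1 maps to positive index 6 + (-1) = 5. lst[5] = 99.

99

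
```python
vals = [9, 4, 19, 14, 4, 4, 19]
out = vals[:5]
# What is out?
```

vals has length 7. The slice vals[:5] selects indices [0, 1, 2, 3, 4] (0->9, 1->4, 2->19, 3->14, 4->4), giving [9, 4, 19, 14, 4].

[9, 4, 19, 14, 4]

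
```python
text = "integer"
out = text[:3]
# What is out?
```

text has length 7. The slice text[:3] selects indices [0, 1, 2] (0->'i', 1->'n', 2->'t'), giving 'int'.

'int'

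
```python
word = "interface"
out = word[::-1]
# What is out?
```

word has length 9. The slice word[::-1] selects indices [8, 7, 6, 5, 4, 3, 2, 1, 0] (8->'e', 7->'c', 6->'a', 5->'f', 4->'r', 3->'e', 2->'t', 1->'n', 0->'i'), giving 'ecafretni'.

'ecafretni'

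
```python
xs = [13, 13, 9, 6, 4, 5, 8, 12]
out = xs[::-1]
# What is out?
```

xs has length 8. The slice xs[::-1] selects indices [7, 6, 5, 4, 3, 2, 1, 0] (7->12, 6->8, 5->5, 4->4, 3->6, 2->9, 1->13, 0->13), giving [12, 8, 5, 4, 6, 9, 13, 13].

[12, 8, 5, 4, 6, 9, 13, 13]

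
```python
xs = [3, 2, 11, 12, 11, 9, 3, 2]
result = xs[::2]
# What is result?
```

xs has length 8. The slice xs[::2] selects indices [0, 2, 4, 6] (0->3, 2->11, 4->11, 6->3), giving [3, 11, 11, 3].

[3, 11, 11, 3]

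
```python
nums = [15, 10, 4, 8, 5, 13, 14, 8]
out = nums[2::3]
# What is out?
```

nums has length 8. The slice nums[2::3] selects indices [2, 5] (2->4, 5->13), giving [4, 13].

[4, 13]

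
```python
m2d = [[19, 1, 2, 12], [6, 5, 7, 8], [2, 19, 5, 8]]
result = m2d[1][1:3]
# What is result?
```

m2d[1] = [6, 5, 7, 8]. m2d[1] has length 4. The slice m2d[1][1:3] selects indices [1, 2] (1->5, 2->7), giving [5, 7].

[5, 7]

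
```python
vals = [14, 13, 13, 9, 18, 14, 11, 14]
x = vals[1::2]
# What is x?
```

vals has length 8. The slice vals[1::2] selects indices [1, 3, 5, 7] (1->13, 3->9, 5->14, 7->14), giving [13, 9, 14, 14].

[13, 9, 14, 14]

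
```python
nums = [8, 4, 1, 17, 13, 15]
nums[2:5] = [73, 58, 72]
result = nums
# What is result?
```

nums starts as [8, 4, 1, 17, 13, 15] (length 6). The slice nums[2:5] covers indices [2, 3, 4] with values [1, 17, 13]. Replacing that slice with [73, 58, 72] (same length) produces [8, 4, 73, 58, 72, 15].

[8, 4, 73, 58, 72, 15]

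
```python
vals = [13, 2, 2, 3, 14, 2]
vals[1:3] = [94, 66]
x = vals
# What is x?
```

vals starts as [13, 2, 2, 3, 14, 2] (length 6). The slice vals[1:3] covers indices [1, 2] with values [2, 2]. Replacing that slice with [94, 66] (same length) produces [13, 94, 66, 3, 14, 2].

[13, 94, 66, 3, 14, 2]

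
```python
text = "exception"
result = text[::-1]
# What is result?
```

text has length 9. The slice text[::-1] selects indices [8, 7, 6, 5, 4, 3, 2, 1, 0] (8->'n', 7->'o', 6->'i', 5->'t', 4->'p', 3->'e', 2->'c', 1->'x', 0->'e'), giving 'noitpecxe'.

'noitpecxe'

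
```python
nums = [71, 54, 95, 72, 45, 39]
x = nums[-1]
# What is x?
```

nums has length 6. Negative index -1 maps to positive index 6 + (-1) = 5. nums[5] = 39.

39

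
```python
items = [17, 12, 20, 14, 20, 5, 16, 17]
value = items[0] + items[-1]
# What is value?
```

items has length 8. items[0] = 17.
items has length 8. Negative index -1 maps to positive index 8 + (-1) = 7. items[7] = 17.
Sum: 17 + 17 = 34.

34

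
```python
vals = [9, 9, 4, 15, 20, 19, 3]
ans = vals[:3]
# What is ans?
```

vals has length 7. The slice vals[:3] selects indices [0, 1, 2] (0->9, 1->9, 2->4), giving [9, 9, 4].

[9, 9, 4]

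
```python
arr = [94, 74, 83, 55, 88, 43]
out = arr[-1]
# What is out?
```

arr has length 6. Negative index -1 maps to positive index 6 + (-1) = 5. arr[5] = 43.

43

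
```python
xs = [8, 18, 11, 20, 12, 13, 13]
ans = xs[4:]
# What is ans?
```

xs has length 7. The slice xs[4:] selects indices [4, 5, 6] (4->12, 5->13, 6->13), giving [12, 13, 13].

[12, 13, 13]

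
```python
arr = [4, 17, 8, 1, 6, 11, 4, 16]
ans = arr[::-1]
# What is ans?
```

arr has length 8. The slice arr[::-1] selects indices [7, 6, 5, 4, 3, 2, 1, 0] (7->16, 6->4, 5->11, 4->6, 3->1, 2->8, 1->17, 0->4), giving [16, 4, 11, 6, 1, 8, 17, 4].

[16, 4, 11, 6, 1, 8, 17, 4]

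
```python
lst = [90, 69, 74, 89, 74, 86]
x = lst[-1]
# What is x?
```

lst has length 6. Negative index -1 maps to positive index 6 + (-1) = 5. lst[5] = 86.

86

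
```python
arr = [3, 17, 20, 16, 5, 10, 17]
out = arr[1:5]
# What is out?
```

arr has length 7. The slice arr[1:5] selects indices [1, 2, 3, 4] (1->17, 2->20, 3->16, 4->5), giving [17, 20, 16, 5].

[17, 20, 16, 5]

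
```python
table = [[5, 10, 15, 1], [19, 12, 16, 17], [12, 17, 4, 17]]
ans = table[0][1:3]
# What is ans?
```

table[0] = [5, 10, 15, 1]. table[0] has length 4. The slice table[0][1:3] selects indices [1, 2] (1->10, 2->15), giving [10, 15].

[10, 15]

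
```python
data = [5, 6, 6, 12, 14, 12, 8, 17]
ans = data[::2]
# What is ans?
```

data has length 8. The slice data[::2] selects indices [0, 2, 4, 6] (0->5, 2->6, 4->14, 6->8), giving [5, 6, 14, 8].

[5, 6, 14, 8]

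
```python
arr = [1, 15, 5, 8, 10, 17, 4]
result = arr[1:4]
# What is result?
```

arr has length 7. The slice arr[1:4] selects indices [1, 2, 3] (1->15, 2->5, 3->8), giving [15, 5, 8].

[15, 5, 8]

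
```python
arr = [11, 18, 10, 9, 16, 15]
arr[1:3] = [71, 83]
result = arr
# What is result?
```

arr starts as [11, 18, 10, 9, 16, 15] (length 6). The slice arr[1:3] covers indices [1, 2] with values [18, 10]. Replacing that slice with [71, 83] (same length) produces [11, 71, 83, 9, 16, 15].

[11, 71, 83, 9, 16, 15]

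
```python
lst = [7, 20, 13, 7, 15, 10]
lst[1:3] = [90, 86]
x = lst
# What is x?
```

lst starts as [7, 20, 13, 7, 15, 10] (length 6). The slice lst[1:3] covers indices [1, 2] with values [20, 13]. Replacing that slice with [90, 86] (same length) produces [7, 90, 86, 7, 15, 10].

[7, 90, 86, 7, 15, 10]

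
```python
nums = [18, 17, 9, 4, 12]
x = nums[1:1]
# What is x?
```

nums has length 5. The slice nums[1:1] resolves to an empty index range, so the result is [].

[]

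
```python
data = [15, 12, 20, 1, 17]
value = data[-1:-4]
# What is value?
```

data has length 5. The slice data[-1:-4] resolves to an empty index range, so the result is [].

[]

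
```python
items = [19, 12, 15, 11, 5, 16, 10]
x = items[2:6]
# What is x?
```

items has length 7. The slice items[2:6] selects indices [2, 3, 4, 5] (2->15, 3->11, 4->5, 5->16), giving [15, 11, 5, 16].

[15, 11, 5, 16]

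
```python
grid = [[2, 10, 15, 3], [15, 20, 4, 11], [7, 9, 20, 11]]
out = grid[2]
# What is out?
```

grid has 3 rows. Row 2 is [7, 9, 20, 11].

[7, 9, 20, 11]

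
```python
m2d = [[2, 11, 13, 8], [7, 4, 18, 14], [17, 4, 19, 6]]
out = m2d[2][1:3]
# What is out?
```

m2d[2] = [17, 4, 19, 6]. m2d[2] has length 4. The slice m2d[2][1:3] selects indices [1, 2] (1->4, 2->19), giving [4, 19].

[4, 19]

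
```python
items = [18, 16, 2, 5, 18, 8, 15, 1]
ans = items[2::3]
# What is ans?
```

items has length 8. The slice items[2::3] selects indices [2, 5] (2->2, 5->8), giving [2, 8].

[2, 8]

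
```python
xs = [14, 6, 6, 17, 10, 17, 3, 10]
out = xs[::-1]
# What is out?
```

xs has length 8. The slice xs[::-1] selects indices [7, 6, 5, 4, 3, 2, 1, 0] (7->10, 6->3, 5->17, 4->10, 3->17, 2->6, 1->6, 0->14), giving [10, 3, 17, 10, 17, 6, 6, 14].

[10, 3, 17, 10, 17, 6, 6, 14]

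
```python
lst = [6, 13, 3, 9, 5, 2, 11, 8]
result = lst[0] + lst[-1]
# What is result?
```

lst has length 8. lst[0] = 6.
lst has length 8. Negative index -1 maps to positive index 8 + (-1) = 7. lst[7] = 8.
Sum: 6 + 8 = 14.

14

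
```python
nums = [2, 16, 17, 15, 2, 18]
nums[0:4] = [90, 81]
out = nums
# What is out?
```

nums starts as [2, 16, 17, 15, 2, 18] (length 6). The slice nums[0:4] covers indices [0, 1, 2, 3] with values [2, 16, 17, 15]. Replacing that slice with [90, 81] (different length) produces [90, 81, 2, 18].

[90, 81, 2, 18]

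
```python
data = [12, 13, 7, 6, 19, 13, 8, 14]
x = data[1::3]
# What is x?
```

data has length 8. The slice data[1::3] selects indices [1, 4, 7] (1->13, 4->19, 7->14), giving [13, 19, 14].

[13, 19, 14]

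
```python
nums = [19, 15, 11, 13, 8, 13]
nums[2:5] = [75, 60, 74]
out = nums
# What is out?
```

nums starts as [19, 15, 11, 13, 8, 13] (length 6). The slice nums[2:5] covers indices [2, 3, 4] with values [11, 13, 8]. Replacing that slice with [75, 60, 74] (same length) produces [19, 15, 75, 60, 74, 13].

[19, 15, 75, 60, 74, 13]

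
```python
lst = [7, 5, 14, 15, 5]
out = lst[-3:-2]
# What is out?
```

lst has length 5. The slice lst[-3:-2] selects indices [2] (2->14), giving [14].

[14]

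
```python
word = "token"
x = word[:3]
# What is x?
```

word has length 5. The slice word[:3] selects indices [0, 1, 2] (0->'t', 1->'o', 2->'k'), giving 'tok'.

'tok'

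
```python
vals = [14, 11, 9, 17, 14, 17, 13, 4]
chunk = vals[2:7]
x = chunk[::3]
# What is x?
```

vals has length 8. The slice vals[2:7] selects indices [2, 3, 4, 5, 6] (2->9, 3->17, 4->14, 5->17, 6->13), giving [9, 17, 14, 17, 13]. So chunk = [9, 17, 14, 17, 13]. chunk has length 5. The slice chunk[::3] selects indices [0, 3] (0->9, 3->17), giving [9, 17].

[9, 17]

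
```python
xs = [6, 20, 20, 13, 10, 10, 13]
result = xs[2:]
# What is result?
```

xs has length 7. The slice xs[2:] selects indices [2, 3, 4, 5, 6] (2->20, 3->13, 4->10, 5->10, 6->13), giving [20, 13, 10, 10, 13].

[20, 13, 10, 10, 13]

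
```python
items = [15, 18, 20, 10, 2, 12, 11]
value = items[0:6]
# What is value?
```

items has length 7. The slice items[0:6] selects indices [0, 1, 2, 3, 4, 5] (0->15, 1->18, 2->20, 3->10, 4->2, 5->12), giving [15, 18, 20, 10, 2, 12].

[15, 18, 20, 10, 2, 12]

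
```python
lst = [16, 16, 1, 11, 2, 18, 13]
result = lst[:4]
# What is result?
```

lst has length 7. The slice lst[:4] selects indices [0, 1, 2, 3] (0->16, 1->16, 2->1, 3->11), giving [16, 16, 1, 11].

[16, 16, 1, 11]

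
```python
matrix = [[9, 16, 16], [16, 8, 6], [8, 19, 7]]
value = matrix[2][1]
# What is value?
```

matrix[2] = [8, 19, 7]. Taking column 1 of that row yields 19.

19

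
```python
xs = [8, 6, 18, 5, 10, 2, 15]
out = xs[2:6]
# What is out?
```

xs has length 7. The slice xs[2:6] selects indices [2, 3, 4, 5] (2->18, 3->5, 4->10, 5->2), giving [18, 5, 10, 2].

[18, 5, 10, 2]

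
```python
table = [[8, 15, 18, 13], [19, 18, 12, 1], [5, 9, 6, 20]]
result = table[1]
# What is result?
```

table has 3 rows. Row 1 is [19, 18, 12, 1].

[19, 18, 12, 1]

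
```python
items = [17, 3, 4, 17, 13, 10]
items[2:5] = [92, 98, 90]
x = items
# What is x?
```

items starts as [17, 3, 4, 17, 13, 10] (length 6). The slice items[2:5] covers indices [2, 3, 4] with values [4, 17, 13]. Replacing that slice with [92, 98, 90] (same length) produces [17, 3, 92, 98, 90, 10].

[17, 3, 92, 98, 90, 10]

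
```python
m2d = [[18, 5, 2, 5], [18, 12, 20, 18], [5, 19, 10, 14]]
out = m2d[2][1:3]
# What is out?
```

m2d[2] = [5, 19, 10, 14]. m2d[2] has length 4. The slice m2d[2][1:3] selects indices [1, 2] (1->19, 2->10), giving [19, 10].

[19, 10]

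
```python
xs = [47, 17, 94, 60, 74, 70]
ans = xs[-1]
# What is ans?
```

xs has length 6. Negative index -1 maps to positive index 6 + (-1) = 5. xs[5] = 70.

70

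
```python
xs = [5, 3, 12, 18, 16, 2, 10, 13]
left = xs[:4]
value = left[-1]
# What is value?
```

xs has length 8. The slice xs[:4] selects indices [0, 1, 2, 3] (0->5, 1->3, 2->12, 3->18), giving [5, 3, 12, 18]. So left = [5, 3, 12, 18]. Then left[-1] = 18.

18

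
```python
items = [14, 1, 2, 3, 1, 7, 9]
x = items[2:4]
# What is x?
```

items has length 7. The slice items[2:4] selects indices [2, 3] (2->2, 3->3), giving [2, 3].

[2, 3]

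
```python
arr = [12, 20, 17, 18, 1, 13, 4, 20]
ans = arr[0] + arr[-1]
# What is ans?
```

arr has length 8. arr[0] = 12.
arr has length 8. Negative index -1 maps to positive index 8 + (-1) = 7. arr[7] = 20.
Sum: 12 + 20 = 32.

32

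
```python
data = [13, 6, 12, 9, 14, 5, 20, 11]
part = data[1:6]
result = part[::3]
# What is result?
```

data has length 8. The slice data[1:6] selects indices [1, 2, 3, 4, 5] (1->6, 2->12, 3->9, 4->14, 5->5), giving [6, 12, 9, 14, 5]. So part = [6, 12, 9, 14, 5]. part has length 5. The slice part[::3] selects indices [0, 3] (0->6, 3->14), giving [6, 14].

[6, 14]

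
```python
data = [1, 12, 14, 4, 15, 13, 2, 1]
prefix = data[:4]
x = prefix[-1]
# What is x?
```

data has length 8. The slice data[:4] selects indices [0, 1, 2, 3] (0->1, 1->12, 2->14, 3->4), giving [1, 12, 14, 4]. So prefix = [1, 12, 14, 4]. Then prefix[-1] = 4.

4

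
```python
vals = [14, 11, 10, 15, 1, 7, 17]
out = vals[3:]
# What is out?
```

vals has length 7. The slice vals[3:] selects indices [3, 4, 5, 6] (3->15, 4->1, 5->7, 6->17), giving [15, 1, 7, 17].

[15, 1, 7, 17]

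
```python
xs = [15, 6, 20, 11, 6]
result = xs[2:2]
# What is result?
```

xs has length 5. The slice xs[2:2] resolves to an empty index range, so the result is [].

[]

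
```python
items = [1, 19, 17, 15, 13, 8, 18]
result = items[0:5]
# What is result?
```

items has length 7. The slice items[0:5] selects indices [0, 1, 2, 3, 4] (0->1, 1->19, 2->17, 3->15, 4->13), giving [1, 19, 17, 15, 13].

[1, 19, 17, 15, 13]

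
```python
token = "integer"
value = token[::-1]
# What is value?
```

token has length 7. The slice token[::-1] selects indices [6, 5, 4, 3, 2, 1, 0] (6->'r', 5->'e', 4->'g', 3->'e', 2->'t', 1->'n', 0->'i'), giving 'regetni'.

'regetni'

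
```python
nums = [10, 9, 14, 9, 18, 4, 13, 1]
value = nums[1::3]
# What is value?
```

nums has length 8. The slice nums[1::3] selects indices [1, 4, 7] (1->9, 4->18, 7->1), giving [9, 18, 1].

[9, 18, 1]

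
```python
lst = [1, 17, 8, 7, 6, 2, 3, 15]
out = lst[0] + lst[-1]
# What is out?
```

lst has length 8. lst[0] = 1.
lst has length 8. Negative index -1 maps to positive index 8 + (-1) = 7. lst[7] = 15.
Sum: 1 + 15 = 16.

16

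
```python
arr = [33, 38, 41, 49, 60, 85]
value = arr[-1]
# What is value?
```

arr has length 6. Negative index -1 maps to positive index 6 + (-1) = 5. arr[5] = 85.

85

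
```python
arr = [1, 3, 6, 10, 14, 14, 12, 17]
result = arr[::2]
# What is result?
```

arr has length 8. The slice arr[::2] selects indices [0, 2, 4, 6] (0->1, 2->6, 4->14, 6->12), giving [1, 6, 14, 12].

[1, 6, 14, 12]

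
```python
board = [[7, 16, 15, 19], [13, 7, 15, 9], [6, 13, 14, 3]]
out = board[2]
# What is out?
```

board has 3 rows. Row 2 is [6, 13, 14, 3].

[6, 13, 14, 3]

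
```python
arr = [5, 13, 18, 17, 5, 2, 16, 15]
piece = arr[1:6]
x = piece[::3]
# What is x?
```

arr has length 8. The slice arr[1:6] selects indices [1, 2, 3, 4, 5] (1->13, 2->18, 3->17, 4->5, 5->2), giving [13, 18, 17, 5, 2]. So piece = [13, 18, 17, 5, 2]. piece has length 5. The slice piece[::3] selects indices [0, 3] (0->13, 3->5), giving [13, 5].

[13, 5]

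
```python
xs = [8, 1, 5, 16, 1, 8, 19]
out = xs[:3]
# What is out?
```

xs has length 7. The slice xs[:3] selects indices [0, 1, 2] (0->8, 1->1, 2->5), giving [8, 1, 5].

[8, 1, 5]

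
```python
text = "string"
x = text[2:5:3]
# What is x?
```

text has length 6. The slice text[2:5:3] selects indices [2] (2->'r'), giving 'r'.

'r'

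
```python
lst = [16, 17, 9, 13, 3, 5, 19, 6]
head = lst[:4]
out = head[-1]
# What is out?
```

lst has length 8. The slice lst[:4] selects indices [0, 1, 2, 3] (0->16, 1->17, 2->9, 3->13), giving [16, 17, 9, 13]. So head = [16, 17, 9, 13]. Then head[-1] = 13.

13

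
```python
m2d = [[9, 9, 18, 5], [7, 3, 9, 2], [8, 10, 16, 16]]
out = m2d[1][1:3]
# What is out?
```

m2d[1] = [7, 3, 9, 2]. m2d[1] has length 4. The slice m2d[1][1:3] selects indices [1, 2] (1->3, 2->9), giving [3, 9].

[3, 9]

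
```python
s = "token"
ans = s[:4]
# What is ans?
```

s has length 5. The slice s[:4] selects indices [0, 1, 2, 3] (0->'t', 1->'o', 2->'k', 3->'e'), giving 'toke'.

'toke'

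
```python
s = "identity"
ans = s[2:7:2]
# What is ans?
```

s has length 8. The slice s[2:7:2] selects indices [2, 4, 6] (2->'e', 4->'t', 6->'t'), giving 'ett'.

'ett'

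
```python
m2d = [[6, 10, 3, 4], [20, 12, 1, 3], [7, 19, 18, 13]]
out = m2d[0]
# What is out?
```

m2d has 3 rows. Row 0 is [6, 10, 3, 4].

[6, 10, 3, 4]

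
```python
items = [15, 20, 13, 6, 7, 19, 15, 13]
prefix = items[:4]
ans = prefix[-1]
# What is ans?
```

items has length 8. The slice items[:4] selects indices [0, 1, 2, 3] (0->15, 1->20, 2->13, 3->6), giving [15, 20, 13, 6]. So prefix = [15, 20, 13, 6]. Then prefix[-1] = 6.

6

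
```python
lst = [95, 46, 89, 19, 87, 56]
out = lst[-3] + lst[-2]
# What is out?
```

lst has length 6. Negative index -3 maps to positive index 6 + (-3) = 3. lst[3] = 19.
lst has length 6. Negative index -2 maps to positive index 6 + (-2) = 4. lst[4] = 87.
Sum: 19 + 87 = 106.

106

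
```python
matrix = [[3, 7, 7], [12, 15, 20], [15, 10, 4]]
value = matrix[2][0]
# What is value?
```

matrix[2] = [15, 10, 4]. Taking column 0 of that row yields 15.

15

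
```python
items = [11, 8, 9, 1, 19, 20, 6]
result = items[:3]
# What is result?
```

items has length 7. The slice items[:3] selects indices [0, 1, 2] (0->11, 1->8, 2->9), giving [11, 8, 9].

[11, 8, 9]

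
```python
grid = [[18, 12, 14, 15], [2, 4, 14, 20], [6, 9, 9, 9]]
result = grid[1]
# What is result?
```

grid has 3 rows. Row 1 is [2, 4, 14, 20].

[2, 4, 14, 20]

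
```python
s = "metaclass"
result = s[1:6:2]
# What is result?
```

s has length 9. The slice s[1:6:2] selects indices [1, 3, 5] (1->'e', 3->'a', 5->'l'), giving 'eal'.

'eal'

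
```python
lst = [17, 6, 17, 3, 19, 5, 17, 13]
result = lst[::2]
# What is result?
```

lst has length 8. The slice lst[::2] selects indices [0, 2, 4, 6] (0->17, 2->17, 4->19, 6->17), giving [17, 17, 19, 17].

[17, 17, 19, 17]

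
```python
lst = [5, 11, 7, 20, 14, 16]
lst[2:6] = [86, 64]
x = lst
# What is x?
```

lst starts as [5, 11, 7, 20, 14, 16] (length 6). The slice lst[2:6] covers indices [2, 3, 4, 5] with values [7, 20, 14, 16]. Replacing that slice with [86, 64] (different length) produces [5, 11, 86, 64].

[5, 11, 86, 64]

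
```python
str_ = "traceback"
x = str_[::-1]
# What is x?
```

str_ has length 9. The slice str_[::-1] selects indices [8, 7, 6, 5, 4, 3, 2, 1, 0] (8->'k', 7->'c', 6->'a', 5->'b', 4->'e', 3->'c', 2->'a', 1->'r', 0->'t'), giving 'kcabecart'.

'kcabecart'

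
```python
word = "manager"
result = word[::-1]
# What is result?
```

word has length 7. The slice word[::-1] selects indices [6, 5, 4, 3, 2, 1, 0] (6->'r', 5->'e', 4->'g', 3->'a', 2->'n', 1->'a', 0->'m'), giving 'reganam'.

'reganam'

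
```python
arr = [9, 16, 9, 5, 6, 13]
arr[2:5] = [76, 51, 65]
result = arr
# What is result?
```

arr starts as [9, 16, 9, 5, 6, 13] (length 6). The slice arr[2:5] covers indices [2, 3, 4] with values [9, 5, 6]. Replacing that slice with [76, 51, 65] (same length) produces [9, 16, 76, 51, 65, 13].

[9, 16, 76, 51, 65, 13]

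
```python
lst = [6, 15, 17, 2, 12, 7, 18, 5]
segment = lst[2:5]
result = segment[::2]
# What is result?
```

lst has length 8. The slice lst[2:5] selects indices [2, 3, 4] (2->17, 3->2, 4->12), giving [17, 2, 12]. So segment = [17, 2, 12]. segment has length 3. The slice segment[::2] selects indices [0, 2] (0->17, 2->12), giving [17, 12].

[17, 12]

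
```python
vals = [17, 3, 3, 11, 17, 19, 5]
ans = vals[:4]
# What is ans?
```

vals has length 7. The slice vals[:4] selects indices [0, 1, 2, 3] (0->17, 1->3, 2->3, 3->11), giving [17, 3, 3, 11].

[17, 3, 3, 11]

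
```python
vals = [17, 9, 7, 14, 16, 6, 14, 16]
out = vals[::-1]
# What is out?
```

vals has length 8. The slice vals[::-1] selects indices [7, 6, 5, 4, 3, 2, 1, 0] (7->16, 6->14, 5->6, 4->16, 3->14, 2->7, 1->9, 0->17), giving [16, 14, 6, 16, 14, 7, 9, 17].

[16, 14, 6, 16, 14, 7, 9, 17]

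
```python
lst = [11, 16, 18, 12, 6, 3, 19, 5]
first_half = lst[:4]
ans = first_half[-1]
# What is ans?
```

lst has length 8. The slice lst[:4] selects indices [0, 1, 2, 3] (0->11, 1->16, 2->18, 3->12), giving [11, 16, 18, 12]. So first_half = [11, 16, 18, 12]. Then first_half[-1] = 12.

12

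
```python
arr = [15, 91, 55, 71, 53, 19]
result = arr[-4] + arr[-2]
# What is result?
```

arr has length 6. Negative index -4 maps to positive index 6 + (-4) = 2. arr[2] = 55.
arr has length 6. Negative index -2 maps to positive index 6 + (-2) = 4. arr[4] = 53.
Sum: 55 + 53 = 108.

108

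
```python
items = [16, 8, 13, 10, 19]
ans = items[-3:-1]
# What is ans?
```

items has length 5. The slice items[-3:-1] selects indices [2, 3] (2->13, 3->10), giving [13, 10].

[13, 10]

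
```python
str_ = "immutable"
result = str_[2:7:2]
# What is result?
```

str_ has length 9. The slice str_[2:7:2] selects indices [2, 4, 6] (2->'m', 4->'t', 6->'b'), giving 'mtb'.

'mtb'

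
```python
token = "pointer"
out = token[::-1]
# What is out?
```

token has length 7. The slice token[::-1] selects indices [6, 5, 4, 3, 2, 1, 0] (6->'r', 5->'e', 4->'t', 3->'n', 2->'i', 1->'o', 0->'p'), giving 'retniop'.

'retniop'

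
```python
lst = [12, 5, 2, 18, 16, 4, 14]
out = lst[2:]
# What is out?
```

lst has length 7. The slice lst[2:] selects indices [2, 3, 4, 5, 6] (2->2, 3->18, 4->16, 5->4, 6->14), giving [2, 18, 16, 4, 14].

[2, 18, 16, 4, 14]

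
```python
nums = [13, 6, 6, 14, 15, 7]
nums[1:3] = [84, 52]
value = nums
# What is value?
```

nums starts as [13, 6, 6, 14, 15, 7] (length 6). The slice nums[1:3] covers indices [1, 2] with values [6, 6]. Replacing that slice with [84, 52] (same length) produces [13, 84, 52, 14, 15, 7].

[13, 84, 52, 14, 15, 7]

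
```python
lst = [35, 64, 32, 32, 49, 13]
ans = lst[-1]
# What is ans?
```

lst has length 6. Negative index -1 maps to positive index 6 + (-1) = 5. lst[5] = 13.

13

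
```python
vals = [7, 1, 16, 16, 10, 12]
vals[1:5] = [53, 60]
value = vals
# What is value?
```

vals starts as [7, 1, 16, 16, 10, 12] (length 6). The slice vals[1:5] covers indices [1, 2, 3, 4] with values [1, 16, 16, 10]. Replacing that slice with [53, 60] (different length) produces [7, 53, 60, 12].

[7, 53, 60, 12]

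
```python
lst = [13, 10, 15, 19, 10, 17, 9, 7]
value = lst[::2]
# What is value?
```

lst has length 8. The slice lst[::2] selects indices [0, 2, 4, 6] (0->13, 2->15, 4->10, 6->9), giving [13, 15, 10, 9].

[13, 15, 10, 9]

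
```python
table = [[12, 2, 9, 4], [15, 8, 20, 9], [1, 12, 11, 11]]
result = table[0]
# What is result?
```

table has 3 rows. Row 0 is [12, 2, 9, 4].

[12, 2, 9, 4]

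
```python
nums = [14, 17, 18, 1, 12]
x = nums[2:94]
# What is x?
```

nums has length 5. The slice nums[2:94] selects indices [2, 3, 4] (2->18, 3->1, 4->12), giving [18, 1, 12].

[18, 1, 12]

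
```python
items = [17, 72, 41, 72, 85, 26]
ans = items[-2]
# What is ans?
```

items has length 6. Negative index -2 maps to positive index 6 + (-2) = 4. items[4] = 85.

85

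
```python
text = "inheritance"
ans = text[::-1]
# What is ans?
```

text has length 11. The slice text[::-1] selects indices [10, 9, 8, 7, 6, 5, 4, 3, 2, 1, 0] (10->'e', 9->'c', 8->'n', 7->'a', 6->'t', 5->'i', 4->'r', 3->'e', 2->'h', 1->'n', 0->'i'), giving 'ecnatirehni'.

'ecnatirehni'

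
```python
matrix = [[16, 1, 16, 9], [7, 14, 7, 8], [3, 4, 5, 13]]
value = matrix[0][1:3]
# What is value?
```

matrix[0] = [16, 1, 16, 9]. matrix[0] has length 4. The slice matrix[0][1:3] selects indices [1, 2] (1->1, 2->16), giving [1, 16].

[1, 16]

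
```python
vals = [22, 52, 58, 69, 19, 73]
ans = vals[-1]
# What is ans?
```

vals has length 6. Negative index -1 maps to positive index 6 + (-1) = 5. vals[5] = 73.

73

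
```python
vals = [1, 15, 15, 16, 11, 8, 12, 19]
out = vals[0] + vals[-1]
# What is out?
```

vals has length 8. vals[0] = 1.
vals has length 8. Negative index -1 maps to positive index 8 + (-1) = 7. vals[7] = 19.
Sum: 1 + 19 = 20.

20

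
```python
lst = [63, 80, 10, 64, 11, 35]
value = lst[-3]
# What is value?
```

lst has length 6. Negative index -3 maps to positive index 6 + (-3) = 3. lst[3] = 64.

64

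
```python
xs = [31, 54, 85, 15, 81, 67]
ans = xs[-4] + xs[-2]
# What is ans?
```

xs has length 6. Negative index -4 maps to positive index 6 + (-4) = 2. xs[2] = 85.
xs has length 6. Negative index -2 maps to positive index 6 + (-2) = 4. xs[4] = 81.
Sum: 85 + 81 = 166.

166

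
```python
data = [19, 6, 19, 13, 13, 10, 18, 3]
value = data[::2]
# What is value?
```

data has length 8. The slice data[::2] selects indices [0, 2, 4, 6] (0->19, 2->19, 4->13, 6->18), giving [19, 19, 13, 18].

[19, 19, 13, 18]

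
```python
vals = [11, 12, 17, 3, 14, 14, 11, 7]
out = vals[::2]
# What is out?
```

vals has length 8. The slice vals[::2] selects indices [0, 2, 4, 6] (0->11, 2->17, 4->14, 6->11), giving [11, 17, 14, 11].

[11, 17, 14, 11]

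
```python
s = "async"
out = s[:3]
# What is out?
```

s has length 5. The slice s[:3] selects indices [0, 1, 2] (0->'a', 1->'s', 2->'y'), giving 'asy'.

'asy'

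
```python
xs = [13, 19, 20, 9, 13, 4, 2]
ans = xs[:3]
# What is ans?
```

xs has length 7. The slice xs[:3] selects indices [0, 1, 2] (0->13, 1->19, 2->20), giving [13, 19, 20].

[13, 19, 20]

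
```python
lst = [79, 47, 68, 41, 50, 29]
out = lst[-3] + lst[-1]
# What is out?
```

lst has length 6. Negative index -3 maps to positive index 6 + (-3) = 3. lst[3] = 41.
lst has length 6. Negative index -1 maps to positive index 6 + (-1) = 5. lst[5] = 29.
Sum: 41 + 29 = 70.

70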